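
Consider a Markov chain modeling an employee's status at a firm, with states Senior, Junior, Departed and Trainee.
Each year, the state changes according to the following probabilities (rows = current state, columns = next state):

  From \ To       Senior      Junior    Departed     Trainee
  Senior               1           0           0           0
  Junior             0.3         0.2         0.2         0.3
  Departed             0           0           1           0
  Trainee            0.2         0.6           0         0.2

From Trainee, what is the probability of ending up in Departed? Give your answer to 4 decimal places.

0.2609

Let h(s) be the probability of absorption at Departed starting from transient state s. Then h(Departed) = 1 and h(Senior) = 0. By first-step analysis:
h(Junior) = 0.3·0 + 0.2·h(Junior) + 0.2·1 + 0.3·h(Trainee)
h(Trainee) = 0.2·0 + 0.6·h(Junior) + 0.2·h(Trainee)
Solving: h(Junior) = 0.3478, h(Trainee) = 0.2609.
Starting from Trainee, the probability is 0.2609.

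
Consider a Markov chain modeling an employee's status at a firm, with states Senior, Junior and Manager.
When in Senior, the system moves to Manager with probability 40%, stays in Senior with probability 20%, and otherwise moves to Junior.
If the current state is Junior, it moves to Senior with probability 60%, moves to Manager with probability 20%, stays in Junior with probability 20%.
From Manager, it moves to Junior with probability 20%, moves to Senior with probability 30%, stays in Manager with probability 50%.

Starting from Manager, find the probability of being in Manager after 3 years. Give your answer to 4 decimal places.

Propagate the distribution vector 3 years from Manager.
After 0 years: (0.0000, 0.0000, 1.0000)
After 1 year: (0.3000, 0.2000, 0.5000)
After 2 years: (0.3300, 0.2600, 0.4100)
After 3 years: (0.3450, 0.2660, 0.3890)
P(in Manager after 3 years) = 0.3890

0.3890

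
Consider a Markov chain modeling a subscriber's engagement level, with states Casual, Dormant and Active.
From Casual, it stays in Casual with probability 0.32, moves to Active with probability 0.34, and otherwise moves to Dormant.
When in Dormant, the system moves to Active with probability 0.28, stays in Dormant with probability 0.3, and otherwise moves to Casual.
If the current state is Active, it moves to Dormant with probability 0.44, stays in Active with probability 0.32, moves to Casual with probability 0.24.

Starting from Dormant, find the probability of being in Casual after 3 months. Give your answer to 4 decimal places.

Propagate the distribution vector 3 months from Dormant.
After 0 months: (0.0000, 1.0000, 0.0000)
After 1 month: (0.4200, 0.3000, 0.2800)
After 2 months: (0.3276, 0.3560, 0.3164)
After 3 months: (0.3303, 0.3574, 0.3123)
P(in Casual after 3 months) = 0.3303

0.3303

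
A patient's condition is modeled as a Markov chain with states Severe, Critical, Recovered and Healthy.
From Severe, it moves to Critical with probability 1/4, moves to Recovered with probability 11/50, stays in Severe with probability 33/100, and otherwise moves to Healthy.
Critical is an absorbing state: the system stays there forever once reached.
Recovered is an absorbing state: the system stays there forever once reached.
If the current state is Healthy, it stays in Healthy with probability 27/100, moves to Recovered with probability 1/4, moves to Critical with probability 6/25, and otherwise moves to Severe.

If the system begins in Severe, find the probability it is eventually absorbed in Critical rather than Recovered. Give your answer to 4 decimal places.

Let h(s) be the probability of absorption at Critical starting from transient state s. Then h(Critical) = 1 and h(Recovered) = 0. By first-step analysis:
h(Severe) = 0.33·h(Severe) + 0.25·1 + 0.22·0 + 0.2·h(Healthy)
h(Healthy) = 0.24·h(Severe) + 0.24·1 + 0.25·0 + 0.27·h(Healthy)
Solving: h(Severe) = 0.5226, h(Healthy) = 0.5006.
Starting from Severe, the probability is 0.5226.

0.5226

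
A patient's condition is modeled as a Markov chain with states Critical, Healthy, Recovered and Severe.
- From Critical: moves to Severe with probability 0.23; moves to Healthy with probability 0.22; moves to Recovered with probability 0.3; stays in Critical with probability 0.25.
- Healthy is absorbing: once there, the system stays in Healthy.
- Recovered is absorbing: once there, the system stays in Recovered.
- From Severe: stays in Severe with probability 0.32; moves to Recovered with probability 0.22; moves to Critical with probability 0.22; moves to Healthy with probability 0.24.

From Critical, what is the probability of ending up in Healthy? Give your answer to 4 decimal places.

0.4458

Let h(s) be the probability of absorption at Healthy starting from transient state s. Then h(Healthy) = 1 and h(Recovered) = 0. By first-step analysis:
h(Critical) = 0.25·h(Critical) + 0.22·1 + 0.3·0 + 0.23·h(Severe)
h(Severe) = 0.22·h(Critical) + 0.24·1 + 0.22·0 + 0.32·h(Severe)
Solving: h(Critical) = 0.4458, h(Severe) = 0.4972.
Starting from Critical, the probability is 0.4458.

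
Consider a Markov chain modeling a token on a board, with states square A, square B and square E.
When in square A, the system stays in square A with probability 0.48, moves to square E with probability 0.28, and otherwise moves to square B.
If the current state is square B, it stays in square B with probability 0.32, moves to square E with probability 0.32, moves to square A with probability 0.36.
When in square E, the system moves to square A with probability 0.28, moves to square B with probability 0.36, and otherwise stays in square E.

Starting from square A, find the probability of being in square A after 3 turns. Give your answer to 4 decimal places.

Propagate the distribution vector 3 turns from square A.
After 0 turns: (1.0000, 0.0000, 0.0000)
After 1 turn: (0.4800, 0.2400, 0.2800)
After 2 turns: (0.3952, 0.2928, 0.3120)
After 3 turns: (0.3825, 0.3009, 0.3167)
P(in square A after 3 turns) = 0.3825

0.3825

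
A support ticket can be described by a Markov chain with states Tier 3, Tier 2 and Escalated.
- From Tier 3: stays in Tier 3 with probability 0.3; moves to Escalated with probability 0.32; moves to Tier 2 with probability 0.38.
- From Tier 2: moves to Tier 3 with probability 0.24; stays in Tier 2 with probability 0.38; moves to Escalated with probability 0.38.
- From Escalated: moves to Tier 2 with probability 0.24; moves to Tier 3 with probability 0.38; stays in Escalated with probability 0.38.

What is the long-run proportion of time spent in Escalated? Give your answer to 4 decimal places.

0.3615

Let the stationary distribution be π with π = πP and π_1 + π_2 + π_3 = 1.
π_1 = 0.3·π_1 + 0.24·π_2 + 0.38·π_3
π_2 = 0.38·π_1 + 0.38·π_2 + 0.24·π_3
Solving with the normalization constraint gives π = (0.3092, 0.3294, 0.3615).
So the stationary probability of Escalated is 0.3615.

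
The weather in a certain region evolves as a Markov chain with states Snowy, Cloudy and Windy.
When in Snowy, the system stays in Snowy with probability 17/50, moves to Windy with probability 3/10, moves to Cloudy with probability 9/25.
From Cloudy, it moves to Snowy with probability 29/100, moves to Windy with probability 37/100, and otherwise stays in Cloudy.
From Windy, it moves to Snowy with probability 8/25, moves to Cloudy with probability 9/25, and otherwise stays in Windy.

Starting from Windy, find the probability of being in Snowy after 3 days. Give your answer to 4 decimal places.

Propagate the distribution vector 3 days from Windy.
After 0 days: (0.0000, 0.0000, 1.0000)
After 1 day: (0.3200, 0.3600, 0.3200)
After 2 days: (0.3156, 0.3528, 0.3316)
After 3 days: (0.3157, 0.3529, 0.3313)
P(in Snowy after 3 days) = 0.3157

0.3157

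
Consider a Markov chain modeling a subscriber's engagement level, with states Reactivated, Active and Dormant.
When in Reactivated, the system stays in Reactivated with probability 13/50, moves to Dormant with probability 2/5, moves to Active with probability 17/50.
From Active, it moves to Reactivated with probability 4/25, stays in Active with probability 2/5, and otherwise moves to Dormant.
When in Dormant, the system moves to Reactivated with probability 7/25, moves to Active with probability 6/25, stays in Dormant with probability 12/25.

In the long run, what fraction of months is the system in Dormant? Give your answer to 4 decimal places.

Let the stationary distribution be π with π = πP and π_1 + π_2 + π_3 = 1.
π_1 = 0.26·π_1 + 0.16·π_2 + 0.28·π_3
π_2 = 0.34·π_1 + 0.4·π_2 + 0.24·π_3
Solving with the normalization constraint gives π = (0.2376, 0.3140, 0.4484).
So the stationary probability of Dormant is 0.4484.

0.4484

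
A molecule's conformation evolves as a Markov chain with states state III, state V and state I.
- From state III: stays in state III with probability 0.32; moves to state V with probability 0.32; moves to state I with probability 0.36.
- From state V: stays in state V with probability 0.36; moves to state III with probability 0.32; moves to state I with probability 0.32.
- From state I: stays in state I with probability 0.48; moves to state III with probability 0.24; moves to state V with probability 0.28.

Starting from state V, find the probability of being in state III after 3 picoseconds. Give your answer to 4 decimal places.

Propagate the distribution vector 3 picoseconds from state V.
After 0 picoseconds: (0.0000, 1.0000, 0.0000)
After 1 picosecond: (0.3200, 0.3600, 0.3200)
After 2 picoseconds: (0.2944, 0.3216, 0.3840)
After 3 picoseconds: (0.2893, 0.3175, 0.3932)
P(in state III after 3 picoseconds) = 0.2893

0.2893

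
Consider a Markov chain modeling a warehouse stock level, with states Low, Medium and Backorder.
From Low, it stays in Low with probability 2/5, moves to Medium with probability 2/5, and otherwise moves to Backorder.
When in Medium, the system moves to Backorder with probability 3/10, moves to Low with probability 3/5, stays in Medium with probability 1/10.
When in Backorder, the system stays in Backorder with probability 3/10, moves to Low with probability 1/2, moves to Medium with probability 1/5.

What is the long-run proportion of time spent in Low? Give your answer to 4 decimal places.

Let the stationary distribution be π with π = πP and π_1 + π_2 + π_3 = 1.
π_1 = 0.4·π_1 + 0.6·π_2 + 0.5·π_3
π_2 = 0.4·π_1 + 0.1·π_2 + 0.2·π_3
Solving with the normalization constraint gives π = (0.4790, 0.2689, 0.2521).
So the stationary probability of Low is 0.4790.

0.4790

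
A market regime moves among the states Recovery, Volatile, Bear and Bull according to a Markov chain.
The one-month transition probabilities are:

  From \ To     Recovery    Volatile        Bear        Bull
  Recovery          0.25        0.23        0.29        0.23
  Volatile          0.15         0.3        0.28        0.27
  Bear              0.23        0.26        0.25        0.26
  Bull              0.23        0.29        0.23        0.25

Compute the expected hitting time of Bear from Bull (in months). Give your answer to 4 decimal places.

Let t(s) be the expected number of months to first reach Bear from state s, with t(Bear) = 0. Conditioning on the first month:
t(Recovery) = 1 + 0.25·t(Recovery) + 0.23·t(Volatile) + 0.23·t(Bull)
t(Volatile) = 1 + 0.15·t(Recovery) + 0.3·t(Volatile) + 0.27·t(Bull)
t(Bull) = 1 + 0.23·t(Recovery) + 0.29·t(Volatile) + 0.25·t(Bull)
Solving: t(Recovery) = 3.6678, t(Volatile) = 3.7170, t(Bull) = 3.8954.
Expected months from Bull to Bear: 3.8954.

3.8954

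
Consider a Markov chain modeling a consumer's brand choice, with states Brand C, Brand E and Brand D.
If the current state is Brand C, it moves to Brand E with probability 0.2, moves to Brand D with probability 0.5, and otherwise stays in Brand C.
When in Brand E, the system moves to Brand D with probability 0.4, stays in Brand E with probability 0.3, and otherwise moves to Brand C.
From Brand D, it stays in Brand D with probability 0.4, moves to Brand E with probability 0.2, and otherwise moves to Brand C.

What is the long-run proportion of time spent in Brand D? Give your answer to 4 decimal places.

Let the stationary distribution be π with π = πP and π_1 + π_2 + π_3 = 1.
π_1 = 0.3·π_1 + 0.3·π_2 + 0.4·π_3
π_2 = 0.2·π_1 + 0.3·π_2 + 0.2·π_3
Solving with the normalization constraint gives π = (0.3434, 0.2222, 0.4343).
So the stationary probability of Brand D is 0.4343.

0.4343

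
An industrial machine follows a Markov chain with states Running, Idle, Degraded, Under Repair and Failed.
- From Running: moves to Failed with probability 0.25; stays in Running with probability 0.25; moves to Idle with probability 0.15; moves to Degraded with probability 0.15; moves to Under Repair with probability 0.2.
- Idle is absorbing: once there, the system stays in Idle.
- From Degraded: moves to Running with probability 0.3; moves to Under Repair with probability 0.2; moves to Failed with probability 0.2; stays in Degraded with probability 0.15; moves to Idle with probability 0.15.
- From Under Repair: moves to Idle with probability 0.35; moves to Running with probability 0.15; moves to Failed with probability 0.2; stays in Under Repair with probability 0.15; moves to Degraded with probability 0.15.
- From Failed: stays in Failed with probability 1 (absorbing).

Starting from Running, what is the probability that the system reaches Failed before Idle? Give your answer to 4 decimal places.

Let h(s) be the probability of absorption at Failed starting from transient state s. Then h(Failed) = 1 and h(Idle) = 0. By first-step analysis:
h(Running) = 0.25·h(Running) + 0.15·0 + 0.15·h(Degraded) + 0.2·h(Under Repair) + 0.25·1
h(Degraded) = 0.3·h(Running) + 0.15·0 + 0.15·h(Degraded) + 0.2·h(Under Repair) + 0.2·1
h(Under Repair) = 0.15·h(Running) + 0.35·0 + 0.15·h(Degraded) + 0.15·h(Under Repair) + 0.2·1
Solving: h(Running) = 0.5533, h(Degraded) = 0.5310, h(Under Repair) = 0.4266.
Starting from Running, the probability is 0.5533.

0.5533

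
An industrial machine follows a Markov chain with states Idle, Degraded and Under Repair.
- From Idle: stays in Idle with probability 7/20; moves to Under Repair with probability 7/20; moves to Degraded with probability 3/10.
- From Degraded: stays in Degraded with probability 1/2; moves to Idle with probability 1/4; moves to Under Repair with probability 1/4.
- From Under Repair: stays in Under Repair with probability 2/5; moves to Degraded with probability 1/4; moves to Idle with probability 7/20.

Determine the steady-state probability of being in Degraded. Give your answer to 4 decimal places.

0.3543

Let the stationary distribution be π with π = πP and π_1 + π_2 + π_3 = 1.
π_1 = 0.35·π_1 + 0.25·π_2 + 0.35·π_3
π_2 = 0.3·π_1 + 0.5·π_2 + 0.25·π_3
Solving with the normalization constraint gives π = (0.3146, 0.3543, 0.3311).
So the stationary probability of Degraded is 0.3543.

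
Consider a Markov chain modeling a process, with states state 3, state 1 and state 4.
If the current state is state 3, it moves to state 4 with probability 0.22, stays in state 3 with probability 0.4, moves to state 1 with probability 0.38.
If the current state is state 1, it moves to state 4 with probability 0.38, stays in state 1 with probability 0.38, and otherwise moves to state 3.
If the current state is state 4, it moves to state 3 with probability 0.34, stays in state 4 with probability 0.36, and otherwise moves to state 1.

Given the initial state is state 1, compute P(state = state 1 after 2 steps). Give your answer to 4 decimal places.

0.3496

Sum over the intermediate state after 1 step:
P = P(state 1→state 3)·P(state 3→state 1) + P(state 1→state 1)·P(state 1→state 1) + P(state 1→state 4)·P(state 4→state 1)
  = 0.24×0.38 + 0.38×0.38 + 0.38×0.3
  = 0.0912 + 0.1444 + 0.1140 = 0.3496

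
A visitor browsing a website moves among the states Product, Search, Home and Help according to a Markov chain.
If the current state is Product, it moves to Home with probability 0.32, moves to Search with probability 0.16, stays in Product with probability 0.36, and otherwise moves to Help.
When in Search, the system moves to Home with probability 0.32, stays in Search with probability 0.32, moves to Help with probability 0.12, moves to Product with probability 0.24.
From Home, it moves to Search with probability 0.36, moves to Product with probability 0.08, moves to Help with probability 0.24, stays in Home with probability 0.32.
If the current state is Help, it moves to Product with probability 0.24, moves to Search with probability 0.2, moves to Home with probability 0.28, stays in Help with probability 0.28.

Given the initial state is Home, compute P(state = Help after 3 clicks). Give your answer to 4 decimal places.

Propagate the distribution vector 3 clicks from Home.
After 0 clicks: (0.0000, 0.0000, 1.0000, 0.0000)
After 1 click: (0.0800, 0.3600, 0.3200, 0.2400)
After 2 clicks: (0.1984, 0.2912, 0.3104, 0.2000)
After 3 clicks: (0.2141, 0.2767, 0.3120, 0.1972)
P(in Help after 3 clicks) = 0.1972

0.1972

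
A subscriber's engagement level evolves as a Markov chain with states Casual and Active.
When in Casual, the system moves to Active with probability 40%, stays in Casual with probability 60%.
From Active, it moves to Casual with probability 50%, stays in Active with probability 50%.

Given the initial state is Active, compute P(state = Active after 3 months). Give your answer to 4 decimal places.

0.4450

Propagate the distribution vector 3 months from Active.
After 0 months: (0.0000, 1.0000)
After 1 month: (0.5000, 0.5000)
After 2 months: (0.5500, 0.4500)
After 3 months: (0.5550, 0.4450)
P(in Active after 3 months) = 0.4450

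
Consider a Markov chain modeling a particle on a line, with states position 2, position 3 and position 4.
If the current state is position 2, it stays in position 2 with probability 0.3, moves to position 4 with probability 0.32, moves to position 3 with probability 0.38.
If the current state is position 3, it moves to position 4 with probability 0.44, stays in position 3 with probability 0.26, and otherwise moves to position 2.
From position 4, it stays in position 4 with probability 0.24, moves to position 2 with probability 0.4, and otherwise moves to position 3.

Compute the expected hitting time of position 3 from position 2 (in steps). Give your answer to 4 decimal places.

Let t(s) be the expected number of steps to first reach position 3 from state s, with t(position 3) = 0. Conditioning on the first step:
t(position 2) = 1 + 0.3·t(position 2) + 0.32·t(position 4)
t(position 4) = 1 + 0.4·t(position 2) + 0.24·t(position 4)
Solving: t(position 2) = 2.6733, t(position 4) = 2.7228.
Expected steps from position 2 to position 3: 2.6733.

2.6733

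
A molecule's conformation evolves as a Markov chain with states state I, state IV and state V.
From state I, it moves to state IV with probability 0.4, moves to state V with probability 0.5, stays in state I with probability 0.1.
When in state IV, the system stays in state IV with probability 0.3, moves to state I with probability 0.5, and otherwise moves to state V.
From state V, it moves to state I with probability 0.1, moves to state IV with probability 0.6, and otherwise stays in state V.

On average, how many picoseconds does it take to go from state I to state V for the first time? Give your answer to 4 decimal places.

2.5581

Let t(s) be the expected number of picoseconds to first reach state V from state s, with t(state V) = 0. Conditioning on the first picosecond:
t(state I) = 1 + 0.1·t(state I) + 0.4·t(state IV)
t(state IV) = 1 + 0.5·t(state I) + 0.3·t(state IV)
Solving: t(state I) = 2.5581, t(state IV) = 3.2558.
Expected picoseconds from state I to state V: 2.5581.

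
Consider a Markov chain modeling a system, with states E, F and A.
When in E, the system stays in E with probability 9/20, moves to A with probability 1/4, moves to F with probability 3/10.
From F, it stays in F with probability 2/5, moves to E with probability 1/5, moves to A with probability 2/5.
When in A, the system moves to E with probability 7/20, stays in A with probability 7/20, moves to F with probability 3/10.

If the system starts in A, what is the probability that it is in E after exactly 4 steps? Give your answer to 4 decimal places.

Propagate the distribution vector 4 steps from A.
After 0 steps: (0.0000, 0.0000, 1.0000)
After 1 step: (0.3500, 0.3000, 0.3500)
After 2 steps: (0.3400, 0.3300, 0.3300)
After 3 steps: (0.3345, 0.3330, 0.3325)
After 4 steps: (0.3335, 0.3333, 0.3332)
P(in E after 4 steps) = 0.3335

0.3335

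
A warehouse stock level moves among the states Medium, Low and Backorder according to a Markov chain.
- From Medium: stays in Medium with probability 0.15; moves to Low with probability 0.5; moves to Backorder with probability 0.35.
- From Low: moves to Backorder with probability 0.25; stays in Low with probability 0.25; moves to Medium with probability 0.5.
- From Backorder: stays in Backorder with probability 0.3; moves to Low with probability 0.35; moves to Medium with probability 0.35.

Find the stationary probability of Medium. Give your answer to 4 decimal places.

0.3372

Let the stationary distribution be π with π = πP and π_1 + π_2 + π_3 = 1.
π_1 = 0.15·π_1 + 0.5·π_2 + 0.35·π_3
π_2 = 0.5·π_1 + 0.25·π_2 + 0.35·π_3
Solving with the normalization constraint gives π = (0.3372, 0.3642, 0.2987).
So the stationary probability of Medium is 0.3372.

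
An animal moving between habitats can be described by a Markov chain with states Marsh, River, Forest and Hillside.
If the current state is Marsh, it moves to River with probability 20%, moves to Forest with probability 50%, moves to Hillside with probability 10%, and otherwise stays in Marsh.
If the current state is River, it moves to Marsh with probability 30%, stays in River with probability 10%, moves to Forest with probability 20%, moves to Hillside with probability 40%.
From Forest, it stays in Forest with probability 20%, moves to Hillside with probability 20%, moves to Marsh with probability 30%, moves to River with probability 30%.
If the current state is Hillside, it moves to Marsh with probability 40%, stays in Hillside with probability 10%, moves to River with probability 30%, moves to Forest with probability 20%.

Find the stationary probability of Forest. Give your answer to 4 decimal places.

Let the stationary distribution be π with π = πP and π_1 + π_2 + π_3 + π_4 = 1.
π_1 = 0.2·π_1 + 0.3·π_2 + 0.3·π_3 + 0.4·π_4
π_2 = 0.2·π_1 + 0.1·π_2 + 0.3·π_3 + 0.3·π_4
π_3 = 0.5·π_1 + 0.2·π_2 + 0.2·π_3 + 0.2·π_4
Solving with the normalization constraint gives π = (0.2906, 0.2258, 0.2872, 0.1965).
So the stationary probability of Forest is 0.2872.

0.2872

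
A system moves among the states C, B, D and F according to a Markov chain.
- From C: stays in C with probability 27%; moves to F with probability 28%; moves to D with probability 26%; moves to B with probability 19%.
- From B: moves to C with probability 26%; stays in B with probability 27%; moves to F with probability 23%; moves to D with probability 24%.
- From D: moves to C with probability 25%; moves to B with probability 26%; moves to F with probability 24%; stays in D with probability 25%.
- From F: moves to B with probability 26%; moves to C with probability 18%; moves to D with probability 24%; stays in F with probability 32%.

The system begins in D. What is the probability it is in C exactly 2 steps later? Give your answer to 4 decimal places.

0.2408

Propagate the distribution vector 2 steps from D.
After 0 steps: (0.0000, 0.0000, 1.0000, 0.0000)
After 1 step: (0.2500, 0.2600, 0.2500, 0.2400)
After 2 steps: (0.2408, 0.2451, 0.2475, 0.2666)
P(in C after 2 steps) = 0.2408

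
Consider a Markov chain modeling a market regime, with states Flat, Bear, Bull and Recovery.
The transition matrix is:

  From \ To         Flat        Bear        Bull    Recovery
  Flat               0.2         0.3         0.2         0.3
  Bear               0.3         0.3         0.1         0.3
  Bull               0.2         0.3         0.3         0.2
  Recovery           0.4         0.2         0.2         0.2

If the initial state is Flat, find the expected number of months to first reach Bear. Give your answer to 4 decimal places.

3.6397

Let t(s) be the expected number of months to first reach Bear from state s, with t(Bear) = 0. Conditioning on the first month:
t(Flat) = 1 + 0.2·t(Flat) + 0.2·t(Bull) + 0.3·t(Recovery)
t(Bull) = 1 + 0.2·t(Flat) + 0.3·t(Bull) + 0.2·t(Recovery)
t(Recovery) = 1 + 0.4·t(Flat) + 0.2·t(Bull) + 0.2·t(Recovery)
Solving: t(Flat) = 3.6397, t(Bull) = 3.6029, t(Recovery) = 3.9706.
Expected months from Flat to Bear: 3.6397.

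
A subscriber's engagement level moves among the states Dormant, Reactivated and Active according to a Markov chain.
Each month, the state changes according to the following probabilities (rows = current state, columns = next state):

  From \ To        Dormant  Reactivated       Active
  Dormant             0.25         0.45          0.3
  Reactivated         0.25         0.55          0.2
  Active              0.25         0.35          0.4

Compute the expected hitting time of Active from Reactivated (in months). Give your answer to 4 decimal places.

4.4444

Let t(s) be the expected number of months to first reach Active from state s, with t(Active) = 0. Conditioning on the first month:
t(Dormant) = 1 + 0.25·t(Dormant) + 0.45·t(Reactivated)
t(Reactivated) = 1 + 0.25·t(Dormant) + 0.55·t(Reactivated)
Solving: t(Dormant) = 4.0000, t(Reactivated) = 4.4444.
Expected months from Reactivated to Active: 4.4444.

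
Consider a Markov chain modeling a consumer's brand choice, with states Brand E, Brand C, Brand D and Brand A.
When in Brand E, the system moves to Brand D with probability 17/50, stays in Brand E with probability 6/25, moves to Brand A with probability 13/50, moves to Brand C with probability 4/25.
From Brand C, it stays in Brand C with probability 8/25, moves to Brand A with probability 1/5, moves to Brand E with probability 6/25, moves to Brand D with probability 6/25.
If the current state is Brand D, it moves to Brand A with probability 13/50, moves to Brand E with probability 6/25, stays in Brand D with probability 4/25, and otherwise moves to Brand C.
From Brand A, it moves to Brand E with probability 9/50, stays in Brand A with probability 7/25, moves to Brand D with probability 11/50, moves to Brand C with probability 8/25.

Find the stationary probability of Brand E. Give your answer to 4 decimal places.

Let the stationary distribution be π with π = πP and π_1 + π_2 + π_3 + π_4 = 1.
π_1 = 0.24·π_1 + 0.24·π_2 + 0.24·π_3 + 0.18·π_4
π_2 = 0.16·π_1 + 0.32·π_2 + 0.34·π_3 + 0.32·π_4
π_3 = 0.34·π_1 + 0.24·π_2 + 0.16·π_3 + 0.22·π_4
Solving with the normalization constraint gives π = (0.2251, 0.2887, 0.2385, 0.2476).
So the stationary probability of Brand E is 0.2251.

0.2251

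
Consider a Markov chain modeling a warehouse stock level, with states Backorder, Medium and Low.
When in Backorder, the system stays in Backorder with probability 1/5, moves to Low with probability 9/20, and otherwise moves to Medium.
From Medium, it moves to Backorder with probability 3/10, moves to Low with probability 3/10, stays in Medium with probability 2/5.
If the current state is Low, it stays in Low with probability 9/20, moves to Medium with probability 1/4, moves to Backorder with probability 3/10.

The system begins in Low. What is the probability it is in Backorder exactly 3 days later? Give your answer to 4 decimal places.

0.2730

Propagate the distribution vector 3 days from Low.
After 0 days: (0.0000, 0.0000, 1.0000)
After 1 day: (0.3000, 0.2500, 0.4500)
After 2 days: (0.2700, 0.3175, 0.4125)
After 3 days: (0.2730, 0.3246, 0.4024)
P(in Backorder after 3 days) = 0.2730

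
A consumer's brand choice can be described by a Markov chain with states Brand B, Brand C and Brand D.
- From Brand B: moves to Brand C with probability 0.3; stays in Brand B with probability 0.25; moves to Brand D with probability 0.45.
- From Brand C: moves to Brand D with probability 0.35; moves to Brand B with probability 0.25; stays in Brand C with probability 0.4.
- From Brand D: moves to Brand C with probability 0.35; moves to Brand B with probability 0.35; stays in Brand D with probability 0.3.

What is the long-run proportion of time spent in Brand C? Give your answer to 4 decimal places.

Let the stationary distribution be π with π = πP and π_1 + π_2 + π_3 = 1.
π_1 = 0.25·π_1 + 0.25·π_2 + 0.35·π_3
π_2 = 0.3·π_1 + 0.4·π_2 + 0.35·π_3
Solving with the normalization constraint gives π = (0.2861, 0.3534, 0.3606).
So the stationary probability of Brand C is 0.3534.

0.3534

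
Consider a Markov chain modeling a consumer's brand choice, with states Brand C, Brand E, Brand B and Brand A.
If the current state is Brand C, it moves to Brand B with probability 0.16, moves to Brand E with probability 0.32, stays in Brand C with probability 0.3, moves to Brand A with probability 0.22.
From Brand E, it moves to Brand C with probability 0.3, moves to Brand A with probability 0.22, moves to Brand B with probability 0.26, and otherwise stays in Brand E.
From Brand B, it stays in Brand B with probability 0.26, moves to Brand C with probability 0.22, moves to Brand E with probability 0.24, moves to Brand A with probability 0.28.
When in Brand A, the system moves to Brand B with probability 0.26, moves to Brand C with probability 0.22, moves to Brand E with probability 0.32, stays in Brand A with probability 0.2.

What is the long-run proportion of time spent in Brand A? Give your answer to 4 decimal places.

Let the stationary distribution be π with π = πP and π_1 + π_2 + π_3 + π_4 = 1.
π_1 = 0.3·π_1 + 0.3·π_2 + 0.22·π_3 + 0.22·π_4
π_2 = 0.32·π_1 + 0.22·π_2 + 0.24·π_3 + 0.32·π_4
π_3 = 0.16·π_1 + 0.26·π_2 + 0.26·π_3 + 0.26·π_4
Solving with the normalization constraint gives π = (0.2629, 0.2739, 0.2337, 0.2294).
So the stationary probability of Brand A is 0.2294.

0.2294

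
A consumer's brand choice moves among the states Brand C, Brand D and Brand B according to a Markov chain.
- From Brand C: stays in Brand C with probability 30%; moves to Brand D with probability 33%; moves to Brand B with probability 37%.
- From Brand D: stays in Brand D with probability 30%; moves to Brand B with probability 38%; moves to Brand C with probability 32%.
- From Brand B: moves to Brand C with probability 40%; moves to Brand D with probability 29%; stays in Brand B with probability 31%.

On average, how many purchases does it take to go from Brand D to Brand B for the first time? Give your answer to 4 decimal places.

Let t(s) be the expected number of purchases to first reach Brand B from state s, with t(Brand B) = 0. Conditioning on the first purchase:
t(Brand C) = 1 + 0.3·t(Brand C) + 0.33·t(Brand D)
t(Brand D) = 1 + 0.32·t(Brand C) + 0.3·t(Brand D)
Solving: t(Brand C) = 2.6795, t(Brand D) = 2.6535.
Expected purchases from Brand D to Brand B: 2.6535.

2.6535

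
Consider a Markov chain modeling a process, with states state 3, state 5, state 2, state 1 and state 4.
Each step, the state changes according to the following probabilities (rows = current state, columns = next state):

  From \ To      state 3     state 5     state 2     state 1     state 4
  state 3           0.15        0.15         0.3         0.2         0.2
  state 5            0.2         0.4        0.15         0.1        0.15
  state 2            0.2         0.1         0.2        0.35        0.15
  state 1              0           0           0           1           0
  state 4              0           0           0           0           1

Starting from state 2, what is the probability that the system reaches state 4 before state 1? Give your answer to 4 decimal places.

0.3610

Let h(s) be the probability of absorption at state 4 starting from transient state s. Then h(state 4) = 1 and h(state 1) = 0. By first-step analysis:
h(state 3) = 0.15·h(state 3) + 0.15·h(state 5) + 0.3·h(state 2) + 0.2·0 + 0.2·1
h(state 5) = 0.2·h(state 3) + 0.4·h(state 5) + 0.15·h(state 2) + 0.1·0 + 0.15·1
h(state 2) = 0.2·h(state 3) + 0.1·h(state 5) + 0.2·h(state 2) + 0.35·0 + 0.15·1
Solving: h(state 3) = 0.4492, h(state 5) = 0.4900, h(state 2) = 0.3610.
Starting from state 2, the probability is 0.3610.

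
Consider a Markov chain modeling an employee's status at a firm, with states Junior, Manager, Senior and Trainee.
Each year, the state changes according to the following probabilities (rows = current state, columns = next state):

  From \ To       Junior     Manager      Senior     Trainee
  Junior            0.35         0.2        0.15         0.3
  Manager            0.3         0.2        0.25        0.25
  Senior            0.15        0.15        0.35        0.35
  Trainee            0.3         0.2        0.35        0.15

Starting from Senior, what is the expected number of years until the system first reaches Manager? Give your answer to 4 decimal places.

5.6787

Let t(s) be the expected number of years to first reach Manager from state s, with t(Manager) = 0. Conditioning on the first year:
t(Junior) = 1 + 0.35·t(Junior) + 0.15·t(Senior) + 0.3·t(Trainee)
t(Senior) = 1 + 0.15·t(Junior) + 0.35·t(Senior) + 0.35·t(Trainee)
t(Trainee) = 1 + 0.3·t(Junior) + 0.35·t(Senior) + 0.15·t(Trainee)
Solving: t(Junior) = 5.3412, t(Senior) = 5.6787, t(Trainee) = 5.3999.
Expected years from Senior to Manager: 5.6787.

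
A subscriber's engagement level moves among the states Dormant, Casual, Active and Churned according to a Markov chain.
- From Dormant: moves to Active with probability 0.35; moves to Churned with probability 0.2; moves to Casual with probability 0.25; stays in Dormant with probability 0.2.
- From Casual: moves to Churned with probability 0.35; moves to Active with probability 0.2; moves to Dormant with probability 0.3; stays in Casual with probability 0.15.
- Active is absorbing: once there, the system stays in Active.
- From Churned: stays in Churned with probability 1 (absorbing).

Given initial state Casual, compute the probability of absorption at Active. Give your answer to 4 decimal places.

0.4380

Let h(s) be the probability of absorption at Active starting from transient state s. Then h(Active) = 1 and h(Churned) = 0. By first-step analysis:
h(Dormant) = 0.2·h(Dormant) + 0.25·h(Casual) + 0.35·1 + 0.2·0
h(Casual) = 0.3·h(Dormant) + 0.15·h(Casual) + 0.2·1 + 0.35·0
Solving: h(Dormant) = 0.5744, h(Casual) = 0.4380.
Starting from Casual, the probability is 0.4380.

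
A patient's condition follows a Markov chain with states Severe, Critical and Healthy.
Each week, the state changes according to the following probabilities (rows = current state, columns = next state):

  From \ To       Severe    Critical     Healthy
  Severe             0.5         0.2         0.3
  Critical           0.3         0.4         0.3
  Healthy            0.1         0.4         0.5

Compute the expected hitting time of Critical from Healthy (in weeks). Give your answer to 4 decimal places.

Let t(s) be the expected number of weeks to first reach Critical from state s, with t(Critical) = 0. Conditioning on the first week:
t(Severe) = 1 + 0.5·t(Severe) + 0.3·t(Healthy)
t(Healthy) = 1 + 0.1·t(Severe) + 0.5·t(Healthy)
Solving: t(Severe) = 3.6364, t(Healthy) = 2.7273.
Expected weeks from Healthy to Critical: 2.7273.

2.7273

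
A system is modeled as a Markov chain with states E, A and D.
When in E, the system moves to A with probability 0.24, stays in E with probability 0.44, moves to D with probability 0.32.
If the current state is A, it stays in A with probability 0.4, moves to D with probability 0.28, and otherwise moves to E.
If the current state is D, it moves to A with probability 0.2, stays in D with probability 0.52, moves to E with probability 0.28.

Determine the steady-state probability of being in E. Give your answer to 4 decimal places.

0.3461

Let the stationary distribution be π with π = πP and π_1 + π_2 + π_3 = 1.
π_1 = 0.44·π_1 + 0.32·π_2 + 0.28·π_3
π_2 = 0.24·π_1 + 0.4·π_2 + 0.2·π_3
Solving with the normalization constraint gives π = (0.3461, 0.2673, 0.3866).
So the stationary probability of E is 0.3461.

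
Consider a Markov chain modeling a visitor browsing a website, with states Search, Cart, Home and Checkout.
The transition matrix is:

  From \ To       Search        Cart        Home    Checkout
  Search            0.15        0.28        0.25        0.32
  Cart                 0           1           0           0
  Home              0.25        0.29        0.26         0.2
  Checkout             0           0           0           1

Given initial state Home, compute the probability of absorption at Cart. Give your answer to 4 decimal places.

Let h(s) be the probability of absorption at Cart starting from transient state s. Then h(Cart) = 1 and h(Checkout) = 0. By first-step analysis:
h(Search) = 0.15·h(Search) + 0.28·1 + 0.25·h(Home) + 0.32·0
h(Home) = 0.25·h(Search) + 0.29·1 + 0.26·h(Home) + 0.2·0
Solving: h(Search) = 0.4937, h(Home) = 0.5587.
Starting from Home, the probability is 0.5587.

0.5587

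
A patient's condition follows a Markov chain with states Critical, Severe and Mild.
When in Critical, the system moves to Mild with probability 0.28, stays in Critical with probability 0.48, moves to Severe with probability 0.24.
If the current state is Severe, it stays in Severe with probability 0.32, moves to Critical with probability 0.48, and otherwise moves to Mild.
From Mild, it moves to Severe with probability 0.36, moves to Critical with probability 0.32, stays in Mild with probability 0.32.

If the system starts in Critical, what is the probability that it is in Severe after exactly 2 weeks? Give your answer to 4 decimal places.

Sum over the intermediate state after 1 week:
P = P(Critical→Critical)·P(Critical→Severe) + P(Critical→Severe)·P(Severe→Severe) + P(Critical→Mild)·P(Mild→Severe)
  = 0.48×0.24 + 0.24×0.32 + 0.28×0.36
  = 0.1152 + 0.0768 + 0.1008 = 0.2928

0.2928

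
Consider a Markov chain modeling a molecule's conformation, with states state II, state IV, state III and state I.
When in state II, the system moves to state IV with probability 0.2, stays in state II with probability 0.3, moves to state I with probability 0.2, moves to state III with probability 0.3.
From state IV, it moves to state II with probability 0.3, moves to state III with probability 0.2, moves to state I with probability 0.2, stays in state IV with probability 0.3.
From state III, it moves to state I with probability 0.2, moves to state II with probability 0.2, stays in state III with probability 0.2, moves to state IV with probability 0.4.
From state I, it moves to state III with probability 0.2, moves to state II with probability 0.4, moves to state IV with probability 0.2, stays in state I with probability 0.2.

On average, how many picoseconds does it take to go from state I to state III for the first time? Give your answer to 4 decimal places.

Let t(s) be the expected number of picoseconds to first reach state III from state s, with t(state III) = 0. Conditioning on the first picosecond:
t(state II) = 1 + 0.3·t(state II) + 0.2·t(state IV) + 0.2·t(state I)
t(state IV) = 1 + 0.3·t(state II) + 0.3·t(state IV) + 0.2·t(state I)
t(state I) = 1 + 0.4·t(state II) + 0.2·t(state IV) + 0.2·t(state I)
Solving: t(state II) = 3.8793, t(state IV) = 4.3103, t(state I) = 4.2672.
Expected picoseconds from state I to state III: 4.2672.

4.2672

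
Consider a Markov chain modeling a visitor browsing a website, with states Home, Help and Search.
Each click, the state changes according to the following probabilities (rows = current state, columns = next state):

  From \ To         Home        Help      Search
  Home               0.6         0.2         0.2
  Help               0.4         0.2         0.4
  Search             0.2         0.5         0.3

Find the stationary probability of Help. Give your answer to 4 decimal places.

0.2857

Let the stationary distribution be π with π = πP and π_1 + π_2 + π_3 = 1.
π_1 = 0.6·π_1 + 0.4·π_2 + 0.2·π_3
π_2 = 0.2·π_1 + 0.2·π_2 + 0.5·π_3
Solving with the normalization constraint gives π = (0.4286, 0.2857, 0.2857).
So the stationary probability of Help is 0.2857.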